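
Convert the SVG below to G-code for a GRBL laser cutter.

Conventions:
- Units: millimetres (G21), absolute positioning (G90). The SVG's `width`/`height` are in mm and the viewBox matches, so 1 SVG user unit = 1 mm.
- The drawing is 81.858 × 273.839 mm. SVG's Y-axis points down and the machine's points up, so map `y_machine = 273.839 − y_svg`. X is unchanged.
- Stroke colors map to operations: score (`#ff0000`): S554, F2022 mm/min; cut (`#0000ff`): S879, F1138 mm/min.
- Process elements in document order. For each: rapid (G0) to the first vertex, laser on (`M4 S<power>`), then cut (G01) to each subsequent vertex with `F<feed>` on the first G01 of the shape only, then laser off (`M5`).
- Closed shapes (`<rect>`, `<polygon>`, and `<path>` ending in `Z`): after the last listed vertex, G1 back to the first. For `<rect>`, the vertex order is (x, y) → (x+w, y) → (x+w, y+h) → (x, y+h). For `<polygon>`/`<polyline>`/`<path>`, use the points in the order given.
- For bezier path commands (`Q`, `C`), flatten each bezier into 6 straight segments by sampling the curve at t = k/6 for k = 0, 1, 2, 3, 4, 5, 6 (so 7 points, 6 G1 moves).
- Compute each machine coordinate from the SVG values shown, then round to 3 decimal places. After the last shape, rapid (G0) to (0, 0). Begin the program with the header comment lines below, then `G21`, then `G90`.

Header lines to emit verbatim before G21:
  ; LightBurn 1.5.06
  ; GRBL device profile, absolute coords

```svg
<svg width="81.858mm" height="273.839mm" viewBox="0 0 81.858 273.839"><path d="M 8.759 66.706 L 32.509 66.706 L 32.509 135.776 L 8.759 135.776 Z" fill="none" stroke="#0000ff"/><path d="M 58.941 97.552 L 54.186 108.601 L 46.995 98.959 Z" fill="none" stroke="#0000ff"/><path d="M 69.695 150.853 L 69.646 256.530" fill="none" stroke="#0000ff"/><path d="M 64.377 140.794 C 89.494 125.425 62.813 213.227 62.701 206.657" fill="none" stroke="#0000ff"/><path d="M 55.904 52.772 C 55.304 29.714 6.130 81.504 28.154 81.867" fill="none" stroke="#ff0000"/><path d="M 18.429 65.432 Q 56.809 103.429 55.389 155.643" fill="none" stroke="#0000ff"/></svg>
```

; LightBurn 1.5.06
; GRBL device profile, absolute coords
G21
G90
G0 X8.759 Y207.133
M4 S879
G01 X32.509 Y207.133 F1138
G01 X32.509 Y138.063
G01 X8.759 Y138.063
G01 X8.759 Y207.133
M5
G0 X58.941 Y176.287
M4 S879
G01 X54.186 Y165.238 F1138
G01 X46.995 Y174.880
G01 X58.941 Y176.287
M5
G0 X69.695 Y122.986
M4 S879
G01 X69.646 Y17.309 F1138
M5
G0 X64.377 Y133.045
M4 S879
G01 X72.982 Y133.046 F1138
G01 X75.130 Y121.340
G01 X73.000 Y103.413
G01 X68.767 Y84.753
G01 X64.608 Y70.847
G01 X62.701 Y67.182
M5
G0 X55.904 Y221.067
M4 S554
G01 X52.111 Y226.943 F2022
G01 X43.549 Y223.853
G01 X33.545 Y215.302
G01 X25.427 Y204.800
G01 X22.521 Y195.854
G01 X28.154 Y191.972
M5
G0 X18.429 Y208.407
M4 S879
G01 X30.117 Y195.346 F1138
G01 X39.593 Y181.496
G01 X46.859 Y166.856
G01 X51.913 Y151.426
G01 X54.757 Y135.206
G01 X55.389 Y118.196
M5
G0 X0.000 Y0.000

1 u = 1 mm; y_m = 273.839 − y.

[1] `<path>` rectangle, #0000ff→cut S879 F1138: (8.759,207.133) → (32.509,207.133) → (32.509,138.063) → (8.759,138.063) → (8.759,207.133) (closed)

[2] `<path>` regular polygon, #0000ff→cut S879 F1138: (58.941,176.287) → (54.186,165.238) → (46.995,174.880) → (58.941,176.287) (closed)

[3] `<path>` line segment, #0000ff→cut S879 F1138: (69.695,122.986) → (69.646,17.309)

[4] `<path>` cubic bezier, #0000ff→cut S879 F1138: (64.377,133.045) → (72.982,133.046) → (75.130,121.340) → (73.000,103.413) → (68.767,84.753) → (64.608,70.847) → (62.701,67.182)

[5] `<path>` cubic bezier, #ff0000→score S554 F2022: (55.904,221.067) → (52.111,226.943) → (43.549,223.853) → (33.545,215.302) → (25.427,204.800) → (22.521,195.854) → (28.154,191.972)

[6] `<path>` quadratic bezier, #0000ff→cut S879 F1138: (18.429,208.407) → (30.117,195.346) → (39.593,181.496) → (46.859,166.856) → (51.913,151.426) → (54.757,135.206) → (55.389,118.196)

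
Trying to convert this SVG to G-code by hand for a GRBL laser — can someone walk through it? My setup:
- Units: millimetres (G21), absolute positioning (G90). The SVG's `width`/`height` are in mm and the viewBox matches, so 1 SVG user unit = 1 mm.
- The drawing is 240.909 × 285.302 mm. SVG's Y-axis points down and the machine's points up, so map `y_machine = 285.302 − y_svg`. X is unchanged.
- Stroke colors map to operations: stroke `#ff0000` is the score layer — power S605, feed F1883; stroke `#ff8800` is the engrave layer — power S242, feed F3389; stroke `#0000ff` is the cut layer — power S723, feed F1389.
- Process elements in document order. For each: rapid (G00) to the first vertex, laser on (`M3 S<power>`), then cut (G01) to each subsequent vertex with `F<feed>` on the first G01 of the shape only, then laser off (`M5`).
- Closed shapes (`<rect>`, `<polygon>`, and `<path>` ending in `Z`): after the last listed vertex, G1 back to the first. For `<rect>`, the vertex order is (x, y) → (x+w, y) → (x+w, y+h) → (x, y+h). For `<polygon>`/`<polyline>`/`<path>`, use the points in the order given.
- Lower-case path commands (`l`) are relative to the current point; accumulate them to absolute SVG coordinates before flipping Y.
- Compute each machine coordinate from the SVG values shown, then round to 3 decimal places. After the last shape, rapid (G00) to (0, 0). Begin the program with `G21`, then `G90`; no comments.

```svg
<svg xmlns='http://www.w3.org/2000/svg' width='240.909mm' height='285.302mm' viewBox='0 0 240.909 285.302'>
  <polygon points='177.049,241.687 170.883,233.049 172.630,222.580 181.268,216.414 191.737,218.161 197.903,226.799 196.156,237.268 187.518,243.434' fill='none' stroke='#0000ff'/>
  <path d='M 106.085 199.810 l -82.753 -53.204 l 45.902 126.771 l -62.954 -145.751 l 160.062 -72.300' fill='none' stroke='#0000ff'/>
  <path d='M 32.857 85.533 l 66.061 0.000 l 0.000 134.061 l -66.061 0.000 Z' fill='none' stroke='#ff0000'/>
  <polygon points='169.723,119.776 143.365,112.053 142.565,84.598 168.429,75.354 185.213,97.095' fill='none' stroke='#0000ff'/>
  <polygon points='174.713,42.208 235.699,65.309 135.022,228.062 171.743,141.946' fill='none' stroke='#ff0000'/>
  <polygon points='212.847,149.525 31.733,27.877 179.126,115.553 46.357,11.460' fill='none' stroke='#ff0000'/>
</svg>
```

G21
G90
G00 X177.049 Y43.615
M3 S723
G01 X170.883 Y52.253 F1389
G01 X172.630 Y62.722
G01 X181.268 Y68.888
G01 X191.737 Y67.141
G01 X197.903 Y58.503
G01 X196.156 Y48.034
G01 X187.518 Y41.868
G01 X177.049 Y43.615
M5
G00 X106.085 Y85.492
M3 S723
G01 X23.332 Y138.696 F1389
G01 X69.234 Y11.925
G01 X6.280 Y157.676
G01 X166.342 Y229.976
M5
G00 X32.857 Y199.769
M3 S605
G01 X98.918 Y199.769 F1883
G01 X98.918 Y65.708
G01 X32.857 Y65.708
G01 X32.857 Y199.769
M5
G00 X169.723 Y165.526
M3 S723
G01 X143.365 Y173.249 F1389
G01 X142.565 Y200.704
G01 X168.429 Y209.948
G01 X185.213 Y188.207
G01 X169.723 Y165.526
M5
G00 X174.713 Y243.094
M3 S605
G01 X235.699 Y219.993 F1883
G01 X135.022 Y57.240
G01 X171.743 Y143.356
G01 X174.713 Y243.094
M5
G00 X212.847 Y135.777
M3 S605
G01 X31.733 Y257.425 F1883
G01 X179.126 Y169.749
G01 X46.357 Y273.842
G01 X212.847 Y135.777
M5
G00 X0.000 Y0.000

viewBox `0 0 240.909 285.302` with mm width/height → 1 unit = 1 mm. Flip: y_m = 285.302 − y_svg.

**Shape 1** — `<polygon>` regular polygon, stroke `#0000ff` → cut (S723, F1389). Machine vertices: (177.049,43.615) → (170.883,52.253) → (172.630,62.722) → (181.268,68.888) → (191.737,67.141) → (197.903,58.503) → (196.156,48.034) → (187.518,41.868) → (177.049,43.615). Closed: final G1 returns to the first vertex.

**Shape 2** — `<path>` open polyline, stroke `#0000ff` → cut (S723, F1389). Machine vertices: (106.085,85.492) → (23.332,138.696) → (69.234,11.925) → (6.280,157.676) → (166.342,229.976). Open path.

**Shape 3** — `<path>` rectangle, stroke `#ff0000` → score (S605, F1883). Machine vertices: (32.857,199.769) → (98.918,199.769) → (98.918,65.708) → (32.857,65.708) → (32.857,199.769). Closed: final G1 returns to the first vertex.

**Shape 4** — `<polygon>` regular polygon, stroke `#0000ff` → cut (S723, F1389). Machine vertices: (169.723,165.526) → (143.365,173.249) → (142.565,200.704) → (168.429,209.948) → (185.213,188.207) → (169.723,165.526). Closed: final G1 returns to the first vertex.

**Shape 5** — `<polygon>` closed polygon, stroke `#ff0000` → score (S605, F1883). Machine vertices: (174.713,243.094) → (235.699,219.993) → (135.022,57.240) → (171.743,143.356) → (174.713,243.094). Closed: final G1 returns to the first vertex.

**Shape 6** — `<polygon>` closed polygon, stroke `#ff0000` → score (S605, F1883). Machine vertices: (212.847,135.777) → (31.733,257.425) → (179.126,169.749) → (46.357,273.842) → (212.847,135.777). Closed: final G1 returns to the first vertex.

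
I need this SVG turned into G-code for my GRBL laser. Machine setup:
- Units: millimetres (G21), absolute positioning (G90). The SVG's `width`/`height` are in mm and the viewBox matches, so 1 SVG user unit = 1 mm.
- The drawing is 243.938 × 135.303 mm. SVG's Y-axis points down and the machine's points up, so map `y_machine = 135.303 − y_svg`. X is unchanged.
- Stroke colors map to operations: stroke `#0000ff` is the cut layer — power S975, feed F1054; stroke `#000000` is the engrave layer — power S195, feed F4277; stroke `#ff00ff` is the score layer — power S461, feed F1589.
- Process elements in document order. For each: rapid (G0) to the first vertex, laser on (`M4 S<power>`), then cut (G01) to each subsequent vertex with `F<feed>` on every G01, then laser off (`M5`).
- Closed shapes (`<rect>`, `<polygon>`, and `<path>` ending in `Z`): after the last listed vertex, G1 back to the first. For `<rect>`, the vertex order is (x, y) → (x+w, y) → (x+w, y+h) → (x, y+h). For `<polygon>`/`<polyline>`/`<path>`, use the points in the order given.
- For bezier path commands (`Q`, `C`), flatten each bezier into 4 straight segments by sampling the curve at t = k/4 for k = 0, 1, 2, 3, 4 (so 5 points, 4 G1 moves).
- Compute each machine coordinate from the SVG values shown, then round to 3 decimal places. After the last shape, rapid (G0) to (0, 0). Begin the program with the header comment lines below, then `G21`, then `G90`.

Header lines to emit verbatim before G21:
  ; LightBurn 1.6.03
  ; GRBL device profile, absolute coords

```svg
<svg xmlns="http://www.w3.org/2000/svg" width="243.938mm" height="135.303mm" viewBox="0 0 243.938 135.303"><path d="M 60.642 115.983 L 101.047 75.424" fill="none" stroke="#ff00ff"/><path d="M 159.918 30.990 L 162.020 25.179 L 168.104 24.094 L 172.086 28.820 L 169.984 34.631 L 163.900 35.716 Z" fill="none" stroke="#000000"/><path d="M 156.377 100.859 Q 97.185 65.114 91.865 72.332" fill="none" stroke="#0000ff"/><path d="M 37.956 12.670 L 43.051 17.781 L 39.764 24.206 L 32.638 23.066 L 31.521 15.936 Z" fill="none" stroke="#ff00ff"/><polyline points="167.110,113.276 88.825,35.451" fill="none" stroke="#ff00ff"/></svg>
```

1 u = 1 mm; y_m = 135.303 − y.

[1] `<path>` line segment, #ff00ff→score S461 F1589: (60.642,19.320) → (101.047,59.879)

[2] `<path>` regular polygon, #000000→engrave S195 F4277: (159.918,104.313) → (162.020,110.124) → (168.104,111.209) → (172.086,106.483) → (169.984,100.672) → (163.900,99.587) → (159.918,104.313) (closed)

[3] `<path>` quadratic bezier, #0000ff→cut S975 F1054: (156.377,34.444) → (130.148,49.631) → (110.653,59.448) → (97.892,63.895) → (91.865,62.971)

[4] `<path>` regular polygon, #ff00ff→score S461 F1589: (37.956,122.633) → (43.051,117.522) → (39.764,111.097) → (32.638,112.237) → (31.521,119.367) → (37.956,122.633) (closed)

[5] `<polyline>` line segment, #ff00ff→score S461 F1589: (167.110,22.027) → (88.825,99.852)

; LightBurn 1.6.03
; GRBL device profile, absolute coords
G21
G90
G0 X60.642 Y19.320
M4 S461
G01 X101.047 Y59.879 F1589
M5
G0 X159.918 Y104.313
M4 S195
G01 X162.020 Y110.124 F4277
G01 X168.104 Y111.209 F4277
G01 X172.086 Y106.483 F4277
G01 X169.984 Y100.672 F4277
G01 X163.900 Y99.587 F4277
G01 X159.918 Y104.313 F4277
M5
G0 X156.377 Y34.444
M4 S975
G01 X130.148 Y49.631 F1054
G01 X110.653 Y59.448 F1054
G01 X97.892 Y63.895 F1054
G01 X91.865 Y62.971 F1054
M5
G0 X37.956 Y122.633
M4 S461
G01 X43.051 Y117.522 F1589
G01 X39.764 Y111.097 F1589
G01 X32.638 Y112.237 F1589
G01 X31.521 Y119.367 F1589
G01 X37.956 Y122.633 F1589
M5
G0 X167.110 Y22.027
M4 S461
G01 X88.825 Y99.852 F1589
M5
G0 X0.000 Y0.000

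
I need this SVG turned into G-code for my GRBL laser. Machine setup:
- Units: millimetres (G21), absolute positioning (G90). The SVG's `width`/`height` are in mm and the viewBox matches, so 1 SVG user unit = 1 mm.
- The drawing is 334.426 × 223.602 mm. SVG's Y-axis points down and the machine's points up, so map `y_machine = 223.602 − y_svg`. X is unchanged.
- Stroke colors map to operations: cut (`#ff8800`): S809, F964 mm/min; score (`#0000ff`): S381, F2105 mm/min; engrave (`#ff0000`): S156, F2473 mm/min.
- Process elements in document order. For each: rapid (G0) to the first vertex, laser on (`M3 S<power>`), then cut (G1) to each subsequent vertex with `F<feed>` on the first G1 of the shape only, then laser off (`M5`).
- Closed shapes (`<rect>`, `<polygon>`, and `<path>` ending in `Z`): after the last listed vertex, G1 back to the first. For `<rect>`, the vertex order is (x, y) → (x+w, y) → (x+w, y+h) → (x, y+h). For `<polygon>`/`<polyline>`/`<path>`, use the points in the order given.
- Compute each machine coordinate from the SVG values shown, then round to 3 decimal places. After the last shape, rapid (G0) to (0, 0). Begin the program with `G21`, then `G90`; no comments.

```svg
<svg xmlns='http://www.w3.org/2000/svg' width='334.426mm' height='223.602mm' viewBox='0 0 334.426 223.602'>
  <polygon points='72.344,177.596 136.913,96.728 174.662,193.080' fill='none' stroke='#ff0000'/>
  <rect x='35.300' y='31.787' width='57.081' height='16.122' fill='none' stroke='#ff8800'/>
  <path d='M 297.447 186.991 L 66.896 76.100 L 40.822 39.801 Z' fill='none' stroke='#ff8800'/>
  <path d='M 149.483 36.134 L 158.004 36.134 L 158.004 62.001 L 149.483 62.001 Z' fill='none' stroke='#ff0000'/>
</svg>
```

G21
G90
G0 X72.344 Y46.006
M3 S156
G1 X136.913 Y126.874 F2473
G1 X174.662 Y30.522
G1 X72.344 Y46.006
M5
G0 X35.300 Y191.815
M3 S809
G1 X92.381 Y191.815 F964
G1 X92.381 Y175.693
G1 X35.300 Y175.693
G1 X35.300 Y191.815
M5
G0 X297.447 Y36.611
M3 S809
G1 X66.896 Y147.502 F964
G1 X40.822 Y183.801
G1 X297.447 Y36.611
M5
G0 X149.483 Y187.468
M3 S156
G1 X158.004 Y187.468 F2473
G1 X158.004 Y161.601
G1 X149.483 Y161.601
G1 X149.483 Y187.468
M5
G0 X0.000 Y0.000

Since the viewBox matches the mm dimensions, user units are millimetres directly. The only transform is the Y-flip y_m = 223.602 − y_svg.

Shape 1 is a regular polygon drawn with `<polygon>`. Its stroke #ff0000 means engrave at S156, F2473. After flipping Y the toolpath is (72.344,46.006) → (136.913,126.874) → (174.662,30.522) → (72.344,46.006), returning to the start.

Shape 2 is a rectangle drawn with `<rect>`. Its stroke #ff8800 means cut at S809, F964. After flipping Y the toolpath is (35.300,191.815) → (92.381,191.815) → (92.381,175.693) → (35.300,175.693) → (35.300,191.815), returning to the start.

Shape 3 is a closed polygon drawn with `<path>`. Its stroke #ff8800 means cut at S809, F964. After flipping Y the toolpath is (297.447,36.611) → (66.896,147.502) → (40.822,183.801) → (297.447,36.611), returning to the start.

Shape 4 is a rectangle drawn with `<path>`. Its stroke #ff0000 means engrave at S156, F2473. After flipping Y the toolpath is (149.483,187.468) → (158.004,187.468) → (158.004,161.601) → (149.483,161.601) → (149.483,187.468), returning to the start.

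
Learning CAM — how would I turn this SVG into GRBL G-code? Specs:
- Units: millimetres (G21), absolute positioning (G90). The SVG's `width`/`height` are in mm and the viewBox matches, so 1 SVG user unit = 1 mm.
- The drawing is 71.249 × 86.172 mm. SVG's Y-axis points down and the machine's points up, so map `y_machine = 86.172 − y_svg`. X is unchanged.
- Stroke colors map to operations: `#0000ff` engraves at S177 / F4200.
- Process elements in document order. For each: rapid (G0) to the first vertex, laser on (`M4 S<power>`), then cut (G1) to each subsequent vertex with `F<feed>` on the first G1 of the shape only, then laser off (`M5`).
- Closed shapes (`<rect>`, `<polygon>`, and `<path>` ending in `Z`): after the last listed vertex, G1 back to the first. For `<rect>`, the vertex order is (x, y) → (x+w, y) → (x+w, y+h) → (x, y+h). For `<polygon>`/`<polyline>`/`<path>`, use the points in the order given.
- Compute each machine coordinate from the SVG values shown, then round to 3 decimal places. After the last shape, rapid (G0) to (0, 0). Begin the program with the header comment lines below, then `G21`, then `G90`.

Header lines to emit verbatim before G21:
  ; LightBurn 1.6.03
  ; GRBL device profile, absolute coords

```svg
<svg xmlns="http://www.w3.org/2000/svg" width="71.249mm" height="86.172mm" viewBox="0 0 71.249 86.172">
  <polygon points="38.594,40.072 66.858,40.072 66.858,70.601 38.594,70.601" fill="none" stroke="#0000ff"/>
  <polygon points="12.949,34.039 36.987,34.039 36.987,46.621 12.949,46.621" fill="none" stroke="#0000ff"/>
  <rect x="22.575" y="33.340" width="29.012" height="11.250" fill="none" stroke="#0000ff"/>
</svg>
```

; LightBurn 1.6.03
; GRBL device profile, absolute coords
G21
G90
G0 X38.594 Y46.100
M4 S177
G1 X66.858 Y46.100 F4200
G1 X66.858 Y15.571
G1 X38.594 Y15.571
G1 X38.594 Y46.100
M5
G0 X12.949 Y52.133
M4 S177
G1 X36.987 Y52.133 F4200
G1 X36.987 Y39.551
G1 X12.949 Y39.551
G1 X12.949 Y52.133
M5
G0 X22.575 Y52.832
M4 S177
G1 X51.587 Y52.832 F4200
G1 X51.587 Y41.582
G1 X22.575 Y41.582
G1 X22.575 Y52.832
M5
G0 X0.000 Y0.000

viewBox `0 0 71.249 86.172` with mm width/height → 1 unit = 1 mm. Flip: y_m = 86.172 − y_svg.

**Shape 1** — `<polygon>` rectangle, stroke `#0000ff` → engrave (S177, F4200). Machine vertices: (38.594,46.100) → (66.858,46.100) → (66.858,15.571) → (38.594,15.571) → (38.594,46.100). Closed: final G1 returns to the first vertex.

**Shape 2** — `<polygon>` rectangle, stroke `#0000ff` → engrave (S177, F4200). Machine vertices: (12.949,52.133) → (36.987,52.133) → (36.987,39.551) → (12.949,39.551) → (12.949,52.133). Closed: final G1 returns to the first vertex.

**Shape 3** — `<rect>` rectangle, stroke `#0000ff` → engrave (S177, F4200). Machine vertices: (22.575,52.832) → (51.587,52.832) → (51.587,41.582) → (22.575,41.582) → (22.575,52.832). Closed: final G1 returns to the first vertex.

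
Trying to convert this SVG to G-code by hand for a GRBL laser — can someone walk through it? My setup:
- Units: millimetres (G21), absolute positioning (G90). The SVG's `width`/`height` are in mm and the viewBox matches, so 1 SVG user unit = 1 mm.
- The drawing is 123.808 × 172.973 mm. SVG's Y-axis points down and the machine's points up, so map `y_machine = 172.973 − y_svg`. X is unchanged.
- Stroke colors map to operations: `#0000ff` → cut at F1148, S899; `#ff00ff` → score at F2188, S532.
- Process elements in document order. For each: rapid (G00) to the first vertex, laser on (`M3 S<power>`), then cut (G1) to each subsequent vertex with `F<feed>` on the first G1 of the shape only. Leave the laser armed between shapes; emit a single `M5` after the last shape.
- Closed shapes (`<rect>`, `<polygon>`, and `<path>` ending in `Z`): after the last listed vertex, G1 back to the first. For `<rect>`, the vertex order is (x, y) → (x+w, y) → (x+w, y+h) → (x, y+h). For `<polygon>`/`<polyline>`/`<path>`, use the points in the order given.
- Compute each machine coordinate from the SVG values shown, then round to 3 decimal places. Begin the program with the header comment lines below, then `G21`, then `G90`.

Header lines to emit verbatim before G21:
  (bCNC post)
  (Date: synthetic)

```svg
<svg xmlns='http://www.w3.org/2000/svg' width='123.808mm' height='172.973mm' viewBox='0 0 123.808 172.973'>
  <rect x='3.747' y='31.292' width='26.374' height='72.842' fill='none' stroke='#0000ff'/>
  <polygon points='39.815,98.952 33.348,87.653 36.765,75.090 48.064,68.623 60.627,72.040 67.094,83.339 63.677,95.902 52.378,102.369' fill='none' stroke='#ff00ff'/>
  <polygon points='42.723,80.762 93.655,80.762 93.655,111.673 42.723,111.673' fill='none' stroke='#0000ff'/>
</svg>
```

(bCNC post)
(Date: synthetic)
G21
G90
G00 X3.747 Y141.681
M3 S899
G1 X30.121 Y141.681 F1148
G1 X30.121 Y68.839
G1 X3.747 Y68.839
G1 X3.747 Y141.681
G00 X39.815 Y74.021
M3 S532
G1 X33.348 Y85.320 F2188
G1 X36.765 Y97.883
G1 X48.064 Y104.350
G1 X60.627 Y100.933
G1 X67.094 Y89.634
G1 X63.677 Y77.071
G1 X52.378 Y70.604
G1 X39.815 Y74.021
G00 X42.723 Y92.211
M3 S899
G1 X93.655 Y92.211 F1148
G1 X93.655 Y61.300
G1 X42.723 Y61.300
G1 X42.723 Y92.211
M5

viewBox `0 0 123.808 172.973` with mm width/height → 1 unit = 1 mm. Flip: y_m = 172.973 − y_svg.

**Shape 1** — `<rect>` rectangle, stroke `#0000ff` → cut (S899, F1148). Machine vertices: (3.747,141.681) → (30.121,141.681) → (30.121,68.839) → (3.747,68.839) → (3.747,141.681). Closed: final G1 returns to the first vertex.

**Shape 2** — `<polygon>` regular polygon, stroke `#ff00ff` → score (S532, F2188). Machine vertices: (39.815,74.021) → (33.348,85.320) → (36.765,97.883) → (48.064,104.350) → (60.627,100.933) → (67.094,89.634) → (63.677,77.071) → (52.378,70.604) → (39.815,74.021). Closed: final G1 returns to the first vertex.

**Shape 3** — `<polygon>` rectangle, stroke `#0000ff` → cut (S899, F1148). Machine vertices: (42.723,92.211) → (93.655,92.211) → (93.655,61.300) → (42.723,61.300) → (42.723,92.211). Closed: final G1 returns to the first vertex.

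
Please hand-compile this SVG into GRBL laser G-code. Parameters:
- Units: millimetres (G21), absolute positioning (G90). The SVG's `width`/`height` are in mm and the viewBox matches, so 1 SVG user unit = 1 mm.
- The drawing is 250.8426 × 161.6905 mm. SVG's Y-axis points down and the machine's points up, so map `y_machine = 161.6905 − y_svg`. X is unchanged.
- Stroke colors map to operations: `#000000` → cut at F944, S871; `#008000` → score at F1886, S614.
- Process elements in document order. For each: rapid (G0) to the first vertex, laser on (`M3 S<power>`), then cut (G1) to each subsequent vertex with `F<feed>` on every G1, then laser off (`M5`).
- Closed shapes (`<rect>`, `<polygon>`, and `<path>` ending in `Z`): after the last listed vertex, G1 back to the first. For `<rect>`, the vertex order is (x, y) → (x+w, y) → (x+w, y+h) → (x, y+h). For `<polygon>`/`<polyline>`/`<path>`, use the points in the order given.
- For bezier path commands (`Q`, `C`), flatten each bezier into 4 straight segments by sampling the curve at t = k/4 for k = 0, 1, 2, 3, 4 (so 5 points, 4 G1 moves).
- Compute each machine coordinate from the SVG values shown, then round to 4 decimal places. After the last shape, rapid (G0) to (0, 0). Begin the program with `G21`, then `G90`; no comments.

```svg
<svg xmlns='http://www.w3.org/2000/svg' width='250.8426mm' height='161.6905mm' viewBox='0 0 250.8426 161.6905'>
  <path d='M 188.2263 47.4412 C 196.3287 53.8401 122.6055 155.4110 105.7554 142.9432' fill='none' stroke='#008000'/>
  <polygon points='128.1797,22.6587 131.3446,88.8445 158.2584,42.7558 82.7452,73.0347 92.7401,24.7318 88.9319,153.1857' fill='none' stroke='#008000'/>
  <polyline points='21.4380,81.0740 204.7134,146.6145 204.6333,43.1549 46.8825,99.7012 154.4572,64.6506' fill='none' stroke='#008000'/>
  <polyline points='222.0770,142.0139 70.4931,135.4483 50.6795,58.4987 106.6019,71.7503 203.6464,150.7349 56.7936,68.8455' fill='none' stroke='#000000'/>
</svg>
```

G21
G90
G0 X188.2263 Y114.2493
M3 S614
G1 X181.1280 Y94.8743 F1886
G1 X156.3480 Y59.4233 F1886
G1 X126.8895 Y27.5098 F1886
G1 X105.7554 Y18.7473 F1886
M5
G0 X128.1797 Y139.0318
M3 S614
G1 X131.3446 Y72.8460 F1886
G1 X158.2584 Y118.9347 F1886
G1 X82.7452 Y88.6558 F1886
G1 X92.7401 Y136.9587 F1886
G1 X88.9319 Y8.5048 F1886
G1 X128.1797 Y139.0318 F1886
M5
G0 X21.4380 Y80.6165
M3 S614
G1 X204.7134 Y15.0760 F1886
G1 X204.6333 Y118.5356 F1886
G1 X46.8825 Y61.9893 F1886
G1 X154.4572 Y97.0399 F1886
M5
G0 X222.0770 Y19.6766
M3 S871
G1 X70.4931 Y26.2422 F944
G1 X50.6795 Y103.1918 F944
G1 X106.6019 Y89.9402 F944
G1 X203.6464 Y10.9556 F944
G1 X56.7936 Y92.8450 F944
M5
G0 X0.0000 Y0.0000

Since the viewBox matches the mm dimensions, user units are millimetres directly. The only transform is the Y-flip y_m = 161.6905 − y_svg.

Shape 1 is a cubic bezier drawn with `<path>`. Its stroke #008000 means score at S614, F1886. After flipping Y the toolpath is (188.2263,114.2493) → (181.1280,94.8743) → (156.3480,59.4233) → (126.8895,27.5098) → (105.7554,18.7473).

Shape 2 is a closed polygon drawn with `<polygon>`. Its stroke #008000 means score at S614, F1886. After flipping Y the toolpath is (128.1797,139.0318) → (131.3446,72.8460) → (158.2584,118.9347) → (82.7452,88.6558) → (92.7401,136.9587) → (88.9319,8.5048) → (128.1797,139.0318), returning to the start.

Shape 3 is a open polyline drawn with `<polyline>`. Its stroke #008000 means score at S614, F1886. After flipping Y the toolpath is (21.4380,80.6165) → (204.7134,15.0760) → (204.6333,118.5356) → (46.8825,61.9893) → (154.4572,97.0399).

Shape 4 is a open polyline drawn with `<polyline>`. Its stroke #000000 means cut at S871, F944. After flipping Y the toolpath is (222.0770,19.6766) → (70.4931,26.2422) → (50.6795,103.1918) → (106.6019,89.9402) → (203.6464,10.9556) → (56.7936,92.8450).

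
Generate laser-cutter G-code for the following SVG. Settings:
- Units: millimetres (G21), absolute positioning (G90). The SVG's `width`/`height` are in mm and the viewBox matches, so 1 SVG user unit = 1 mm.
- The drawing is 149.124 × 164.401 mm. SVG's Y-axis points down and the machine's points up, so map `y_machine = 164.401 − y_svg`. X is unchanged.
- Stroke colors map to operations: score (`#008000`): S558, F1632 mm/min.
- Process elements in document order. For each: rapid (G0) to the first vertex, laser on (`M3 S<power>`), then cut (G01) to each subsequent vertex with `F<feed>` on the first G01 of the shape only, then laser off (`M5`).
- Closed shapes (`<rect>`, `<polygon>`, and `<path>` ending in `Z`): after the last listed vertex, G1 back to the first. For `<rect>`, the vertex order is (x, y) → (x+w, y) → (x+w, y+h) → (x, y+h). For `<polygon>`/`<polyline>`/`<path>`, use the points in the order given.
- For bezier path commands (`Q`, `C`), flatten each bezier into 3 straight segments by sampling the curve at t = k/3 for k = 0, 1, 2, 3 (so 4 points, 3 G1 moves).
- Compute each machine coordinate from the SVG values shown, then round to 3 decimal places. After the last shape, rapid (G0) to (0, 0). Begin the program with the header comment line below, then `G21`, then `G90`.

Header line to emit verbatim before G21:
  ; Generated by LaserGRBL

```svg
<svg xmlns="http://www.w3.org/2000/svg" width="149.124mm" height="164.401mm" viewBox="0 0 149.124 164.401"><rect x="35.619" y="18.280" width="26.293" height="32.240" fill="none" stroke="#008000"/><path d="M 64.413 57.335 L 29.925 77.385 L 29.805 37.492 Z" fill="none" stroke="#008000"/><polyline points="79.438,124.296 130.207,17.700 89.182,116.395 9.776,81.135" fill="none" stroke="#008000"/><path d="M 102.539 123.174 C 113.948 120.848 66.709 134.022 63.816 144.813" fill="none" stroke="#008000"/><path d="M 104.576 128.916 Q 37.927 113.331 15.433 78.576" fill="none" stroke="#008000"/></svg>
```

viewBox `0 0 149.124 164.401` with mm width/height → 1 unit = 1 mm. Flip: y_m = 164.401 − y_svg.

**Shape 1** — `<rect>` rectangle, stroke `#008000` → score (S558, F1632). Machine vertices: (35.619,146.121) → (61.912,146.121) → (61.912,113.881) → (35.619,113.881) → (35.619,146.121). Closed: final G1 returns to the first vertex.

**Shape 2** — `<path>` regular polygon, stroke `#008000` → score (S558, F1632). Machine vertices: (64.413,107.066) → (29.925,87.016) → (29.805,126.909) → (64.413,107.066). Closed: final G1 returns to the first vertex.

**Shape 3** — `<polyline>` open polyline, stroke `#008000` → score (S558, F1632). Machine vertices: (79.438,40.105) → (130.207,146.701) → (89.182,48.006) → (9.776,83.266). Open path.

**Shape 4** — `<path>` cubic bezier, stroke `#008000` → score (S558, F1632). Control points (SVG): P0=(102.539,123.174), P1=(113.948,120.848), P2=(66.709,134.022), P3=(63.816,144.813); sampled at t=k/3. Machine vertices: (102.539,41.227) → (98.213,39.049) → (77.676,30.511) → (63.816,19.588). Open path.

**Shape 5** — `<path>` quadratic bezier, stroke `#008000` → score (S558, F1632). Control points (SVG): P0=(104.576,128.916), P1=(37.927,113.331), P2=(15.433,78.576); sampled at t=k/3. Machine vertices: (104.576,35.485) → (65.049,48.005) → (35.335,64.785) → (15.433,85.825). Open path.

; Generated by LaserGRBL
G21
G90
G0 X35.619 Y146.121
M3 S558
G01 X61.912 Y146.121 F1632
G01 X61.912 Y113.881
G01 X35.619 Y113.881
G01 X35.619 Y146.121
M5
G0 X64.413 Y107.066
M3 S558
G01 X29.925 Y87.016 F1632
G01 X29.805 Y126.909
G01 X64.413 Y107.066
M5
G0 X79.438 Y40.105
M3 S558
G01 X130.207 Y146.701 F1632
G01 X89.182 Y48.006
G01 X9.776 Y83.266
M5
G0 X102.539 Y41.227
M3 S558
G01 X98.213 Y39.049 F1632
G01 X77.676 Y30.511
G01 X63.816 Y19.588
M5
G0 X104.576 Y35.485
M3 S558
G01 X65.049 Y48.005 F1632
G01 X35.335 Y64.785
G01 X15.433 Y85.825
M5
G0 X0.000 Y0.000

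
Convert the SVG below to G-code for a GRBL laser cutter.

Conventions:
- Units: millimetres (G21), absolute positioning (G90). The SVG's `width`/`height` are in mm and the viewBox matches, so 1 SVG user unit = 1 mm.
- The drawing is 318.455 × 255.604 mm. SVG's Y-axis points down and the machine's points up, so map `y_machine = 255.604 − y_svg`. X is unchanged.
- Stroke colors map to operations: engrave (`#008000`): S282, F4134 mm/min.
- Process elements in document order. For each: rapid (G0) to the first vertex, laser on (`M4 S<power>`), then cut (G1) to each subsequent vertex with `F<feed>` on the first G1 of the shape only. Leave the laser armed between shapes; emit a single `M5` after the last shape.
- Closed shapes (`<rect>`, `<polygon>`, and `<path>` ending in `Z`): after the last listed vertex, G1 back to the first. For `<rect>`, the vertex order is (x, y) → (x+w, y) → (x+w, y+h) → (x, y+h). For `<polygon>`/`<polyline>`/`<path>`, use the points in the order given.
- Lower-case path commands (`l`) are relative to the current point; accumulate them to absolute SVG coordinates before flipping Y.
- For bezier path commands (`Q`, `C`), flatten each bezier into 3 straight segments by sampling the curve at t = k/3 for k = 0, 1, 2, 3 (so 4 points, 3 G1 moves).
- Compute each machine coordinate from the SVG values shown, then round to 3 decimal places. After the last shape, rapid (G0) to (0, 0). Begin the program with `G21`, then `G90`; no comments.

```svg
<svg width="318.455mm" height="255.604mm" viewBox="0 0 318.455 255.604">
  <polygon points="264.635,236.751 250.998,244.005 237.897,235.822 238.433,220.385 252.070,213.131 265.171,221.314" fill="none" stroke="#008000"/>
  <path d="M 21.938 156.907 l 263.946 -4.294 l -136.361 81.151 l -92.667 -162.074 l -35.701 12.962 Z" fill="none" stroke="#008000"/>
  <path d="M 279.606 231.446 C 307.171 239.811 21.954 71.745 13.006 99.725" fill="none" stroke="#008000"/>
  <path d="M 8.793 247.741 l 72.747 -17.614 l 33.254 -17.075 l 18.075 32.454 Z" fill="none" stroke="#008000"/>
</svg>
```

G21
G90
G0 X264.635 Y18.853
M4 S282
G1 X250.998 Y11.599 F4134
G1 X237.897 Y19.782
G1 X238.433 Y35.219
G1 X252.070 Y42.473
G1 X265.171 Y34.290
G1 X264.635 Y18.853
G0 X21.938 Y98.697
M4 S282
G1 X285.884 Y102.991 F4134
G1 X149.523 Y21.840
G1 X56.856 Y183.914
G1 X21.155 Y170.952
G1 X21.938 Y98.697
G0 X279.606 Y24.158
M4 S282
G1 X224.727 Y60.808 F4134
G1 X92.227 Y132.306
G1 X13.006 Y155.879
G0 X8.793 Y7.863
M4 S282
G1 X81.540 Y25.477 F4134
G1 X114.794 Y42.552
G1 X132.869 Y10.098
G1 X8.793 Y7.863
M5
G0 X0.000 Y0.000

1 u = 1 mm; y_m = 255.604 − y.

[1] `<polygon>` regular polygon, #008000→engrave S282 F4134: (264.635,18.853) → (250.998,11.599) → (237.897,19.782) → (238.433,35.219) → (252.070,42.473) → (265.171,34.290) → (264.635,18.853) (closed)

[2] `<path>` closed polygon, #008000→engrave S282 F4134: (21.938,98.697) → (285.884,102.991) → (149.523,21.840) → (56.856,183.914) → (21.155,170.952) → (21.938,98.697) (closed)

[3] `<path>` cubic bezier, #008000→engrave S282 F4134: (279.606,24.158) → (224.727,60.808) → (92.227,132.306) → (13.006,155.879)

[4] `<path>` closed polygon, #008000→engrave S282 F4134: (8.793,7.863) → (81.540,25.477) → (114.794,42.552) → (132.869,10.098) → (8.793,7.863) (closed)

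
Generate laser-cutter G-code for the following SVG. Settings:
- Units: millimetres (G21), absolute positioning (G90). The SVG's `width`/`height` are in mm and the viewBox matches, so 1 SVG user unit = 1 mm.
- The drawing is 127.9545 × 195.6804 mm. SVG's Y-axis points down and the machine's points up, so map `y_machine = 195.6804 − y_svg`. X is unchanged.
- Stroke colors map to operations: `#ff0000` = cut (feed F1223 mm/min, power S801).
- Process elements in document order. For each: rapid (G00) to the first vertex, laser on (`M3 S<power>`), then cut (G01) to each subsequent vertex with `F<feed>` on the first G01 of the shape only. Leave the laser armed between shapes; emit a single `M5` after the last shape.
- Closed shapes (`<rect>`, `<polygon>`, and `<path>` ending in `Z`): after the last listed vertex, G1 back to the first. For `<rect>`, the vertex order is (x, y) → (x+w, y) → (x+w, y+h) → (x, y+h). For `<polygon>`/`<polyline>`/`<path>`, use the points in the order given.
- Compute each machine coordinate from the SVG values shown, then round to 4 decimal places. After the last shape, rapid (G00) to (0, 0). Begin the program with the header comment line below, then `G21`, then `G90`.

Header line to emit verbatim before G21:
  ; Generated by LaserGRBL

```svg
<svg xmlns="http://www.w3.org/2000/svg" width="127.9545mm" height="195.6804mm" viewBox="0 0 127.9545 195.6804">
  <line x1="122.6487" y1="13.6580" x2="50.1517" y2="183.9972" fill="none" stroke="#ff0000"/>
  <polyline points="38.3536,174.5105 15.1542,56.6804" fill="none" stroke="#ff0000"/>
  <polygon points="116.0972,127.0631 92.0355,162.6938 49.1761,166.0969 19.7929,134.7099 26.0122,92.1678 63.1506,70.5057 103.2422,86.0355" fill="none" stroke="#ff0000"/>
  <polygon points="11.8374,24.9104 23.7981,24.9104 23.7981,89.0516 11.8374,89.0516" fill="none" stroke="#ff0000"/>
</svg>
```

viewBox `0 0 127.9545 195.6804` with mm width/height → 1 unit = 1 mm. Flip: y_m = 195.6804 − y_svg.

**Shape 1** — `<line>` line segment, stroke `#ff0000` → cut (S801, F1223). Machine vertices: (122.6487,182.0224) → (50.1517,11.6832). Open path.

**Shape 2** — `<polyline>` line segment, stroke `#ff0000` → cut (S801, F1223). Machine vertices: (38.3536,21.1699) → (15.1542,139.0000). Open path.

**Shape 3** — `<polygon>` regular polygon, stroke `#ff0000` → cut (S801, F1223). Machine vertices: (116.0972,68.6173) → (92.0355,32.9866) → (49.1761,29.5835) → (19.7929,60.9705) → (26.0122,103.5126) → (63.1506,125.1747) → (103.2422,109.6449) → (116.0972,68.6173). Closed: final G1 returns to the first vertex.

**Shape 4** — `<polygon>` rectangle, stroke `#ff0000` → cut (S801, F1223). Machine vertices: (11.8374,170.7700) → (23.7981,170.7700) → (23.7981,106.6288) → (11.8374,106.6288) → (11.8374,170.7700). Closed: final G1 returns to the first vertex.

; Generated by LaserGRBL
G21
G90
G00 X122.6487 Y182.0224
M3 S801
G01 X50.1517 Y11.6832 F1223
G00 X38.3536 Y21.1699
M3 S801
G01 X15.1542 Y139.0000 F1223
G00 X116.0972 Y68.6173
M3 S801
G01 X92.0355 Y32.9866 F1223
G01 X49.1761 Y29.5835
G01 X19.7929 Y60.9705
G01 X26.0122 Y103.5126
G01 X63.1506 Y125.1747
G01 X103.2422 Y109.6449
G01 X116.0972 Y68.6173
G00 X11.8374 Y170.7700
M3 S801
G01 X23.7981 Y170.7700 F1223
G01 X23.7981 Y106.6288
G01 X11.8374 Y106.6288
G01 X11.8374 Y170.7700
M5
G00 X0.0000 Y0.0000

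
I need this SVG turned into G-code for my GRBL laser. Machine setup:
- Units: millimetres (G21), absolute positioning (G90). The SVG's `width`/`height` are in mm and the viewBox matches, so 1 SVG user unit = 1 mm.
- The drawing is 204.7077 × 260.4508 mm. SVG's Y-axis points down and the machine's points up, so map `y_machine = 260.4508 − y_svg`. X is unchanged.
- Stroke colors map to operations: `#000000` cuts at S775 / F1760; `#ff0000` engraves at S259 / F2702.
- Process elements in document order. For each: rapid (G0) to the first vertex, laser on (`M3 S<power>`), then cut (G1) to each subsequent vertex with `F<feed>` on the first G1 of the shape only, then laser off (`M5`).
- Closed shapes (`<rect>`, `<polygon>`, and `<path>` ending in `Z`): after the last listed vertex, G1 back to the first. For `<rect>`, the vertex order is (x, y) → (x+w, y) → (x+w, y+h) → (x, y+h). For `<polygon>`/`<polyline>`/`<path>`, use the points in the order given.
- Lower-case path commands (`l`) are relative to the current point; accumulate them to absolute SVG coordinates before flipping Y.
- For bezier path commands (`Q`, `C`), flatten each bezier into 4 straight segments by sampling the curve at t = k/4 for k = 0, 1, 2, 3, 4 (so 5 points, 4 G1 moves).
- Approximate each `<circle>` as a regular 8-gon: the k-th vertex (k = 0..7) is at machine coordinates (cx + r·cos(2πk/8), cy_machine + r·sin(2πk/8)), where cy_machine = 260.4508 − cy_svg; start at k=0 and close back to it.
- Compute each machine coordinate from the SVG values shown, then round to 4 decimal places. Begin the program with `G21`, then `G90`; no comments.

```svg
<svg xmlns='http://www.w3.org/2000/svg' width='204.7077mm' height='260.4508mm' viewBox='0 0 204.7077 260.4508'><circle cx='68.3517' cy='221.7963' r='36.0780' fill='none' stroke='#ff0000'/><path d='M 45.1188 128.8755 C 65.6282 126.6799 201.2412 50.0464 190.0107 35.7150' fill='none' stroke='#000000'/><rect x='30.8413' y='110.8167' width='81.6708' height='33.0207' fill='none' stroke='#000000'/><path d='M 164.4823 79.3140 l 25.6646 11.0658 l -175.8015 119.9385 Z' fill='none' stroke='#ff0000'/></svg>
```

G21
G90
G0 X104.4297 Y38.6545
M3 S259
G1 X93.8627 Y64.1655 F2702
G1 X68.3517 Y74.7325
G1 X42.8407 Y64.1655
G1 X32.2737 Y38.6545
G1 X42.8407 Y13.1435
G1 X68.3517 Y2.5765
G1 X93.8627 Y13.1435
G1 X104.4297 Y38.6545
M5
G0 X45.1188 Y131.5753
M3 S775
G1 X77.9899 Y145.0425 F1760
G1 X129.4672 Y173.6046
G1 X174.9933 Y204.4422
G1 X190.0107 Y224.7358
M5
G0 X30.8413 Y149.6341
M3 S775
G1 X112.5121 Y149.6341 F1760
G1 X112.5121 Y116.6134
G1 X30.8413 Y116.6134
G1 X30.8413 Y149.6341
M5
G0 X164.4823 Y181.1368
M3 S259
G1 X190.1469 Y170.0710 F2702
G1 X14.3454 Y50.1325
G1 X164.4823 Y181.1368
M5

Since the viewBox matches the mm dimensions, user units are millimetres directly. The only transform is the Y-flip y_m = 260.4508 − y_svg.

Shape 1 is a circle drawn with `<circle>`. Its stroke #ff0000 means engrave at S259, F2702. After flipping Y the toolpath is (104.4297,38.6545) → (93.8627,64.1655) → (68.3517,74.7325) → (42.8407,64.1655) → (32.2737,38.6545) → (42.8407,13.1435) → (68.3517,2.5765) → (93.8627,13.1435) → (104.4297,38.6545), returning to the start.

Shape 2 is a cubic bezier drawn with `<path>`. Its stroke #000000 means cut at S775, F1760. After flipping Y the toolpath is (45.1188,131.5753) → (77.9899,145.0425) → (129.4672,173.6046) → (174.9933,204.4422) → (190.0107,224.7358).

Shape 3 is a rectangle drawn with `<rect>`. Its stroke #000000 means cut at S775, F1760. After flipping Y the toolpath is (30.8413,149.6341) → (112.5121,149.6341) → (112.5121,116.6134) → (30.8413,116.6134) → (30.8413,149.6341), returning to the start.

Shape 4 is a closed polygon drawn with `<path>`. Its stroke #ff0000 means engrave at S259, F2702. After flipping Y the toolpath is (164.4823,181.1368) → (190.1469,170.0710) → (14.3454,50.1325) → (164.4823,181.1368), returning to the start.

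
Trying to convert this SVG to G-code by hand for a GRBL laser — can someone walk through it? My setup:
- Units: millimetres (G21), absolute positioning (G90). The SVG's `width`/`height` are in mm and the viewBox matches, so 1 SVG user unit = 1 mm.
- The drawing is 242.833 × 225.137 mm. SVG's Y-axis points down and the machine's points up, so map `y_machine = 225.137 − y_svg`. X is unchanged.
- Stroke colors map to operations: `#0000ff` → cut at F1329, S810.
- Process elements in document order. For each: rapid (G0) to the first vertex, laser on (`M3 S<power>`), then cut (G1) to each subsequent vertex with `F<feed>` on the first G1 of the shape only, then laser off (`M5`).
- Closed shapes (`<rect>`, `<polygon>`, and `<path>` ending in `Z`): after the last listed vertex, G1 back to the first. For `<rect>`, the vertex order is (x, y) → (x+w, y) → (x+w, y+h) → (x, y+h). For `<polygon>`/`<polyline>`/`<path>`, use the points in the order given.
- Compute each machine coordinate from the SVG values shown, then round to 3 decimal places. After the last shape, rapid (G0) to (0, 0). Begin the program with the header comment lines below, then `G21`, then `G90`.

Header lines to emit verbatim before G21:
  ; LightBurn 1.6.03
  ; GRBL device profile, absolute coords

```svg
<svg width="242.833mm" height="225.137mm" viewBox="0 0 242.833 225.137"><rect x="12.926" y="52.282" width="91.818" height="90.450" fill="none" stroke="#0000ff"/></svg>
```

; LightBurn 1.6.03
; GRBL device profile, absolute coords
G21
G90
G0 X12.926 Y172.855
M3 S810
G1 X104.744 Y172.855 F1329
G1 X104.744 Y82.405
G1 X12.926 Y82.405
G1 X12.926 Y172.855
M5
G0 X0.000 Y0.000

1 u = 1 mm; y_m = 225.137 − y.

[1] `<rect>` rectangle, #0000ff→cut S810 F1329: (12.926,172.855) → (104.744,172.855) → (104.744,82.405) → (12.926,82.405) → (12.926,172.855) (closed)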